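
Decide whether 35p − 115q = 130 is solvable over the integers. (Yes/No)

Yes

By Bézout, 35p − 115q = 130 has integer solutions iff gcd(35, 115) | 130.
Euclid: 115 = 3·35 + 10; 35 = 3·10 + 5; 10 = 2·5 + 0. gcd = 5; 130 mod 5 = 0. Yes.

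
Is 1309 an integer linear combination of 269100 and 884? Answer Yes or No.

No

gcd(269100, 884): 269100 = 304·884 + 364; 884 = 2·364 + 156; 364 = 2·156 + 52; 156 = 3·52 + 0 → 52
52 does not divide 1309, so a solution does not exist.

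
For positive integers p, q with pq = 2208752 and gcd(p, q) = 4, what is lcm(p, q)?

gcd·lcm = product, so lcm = 2208752/4 = 552188.

552188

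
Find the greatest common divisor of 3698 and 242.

2

Euclid: 3698 = 15·242 + 68; 242 = 3·68 + 38; 68 = 1·38 + 30; 38 = 1·30 + 8; 30 = 3·8 + 6; 8 = 1·6 + 2; 6 = 3·2 + 0. Last nonzero remainder: 2.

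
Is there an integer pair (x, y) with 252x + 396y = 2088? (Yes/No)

Yes

gcd(252, 396): 396 = 1·252 + 144; 252 = 1·144 + 108; 144 = 1·108 + 36; 108 = 3·36 + 0 → 36
36 divides 2088, so a solution exists.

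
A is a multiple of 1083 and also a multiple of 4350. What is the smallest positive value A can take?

gcd first: 4350 = 4·1083 + 18; 1083 = 60·18 + 3; 18 = 6·3 + 0 → gcd = 3
lcm = 1083·4350/gcd = 4711050/3 = 1570350

1570350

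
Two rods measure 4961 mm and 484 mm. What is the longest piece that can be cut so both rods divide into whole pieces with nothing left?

121

4961 = 11² · 41
484 = 2² · 11²
Common: 11² = 121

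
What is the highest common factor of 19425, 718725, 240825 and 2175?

gcd(19425, 718725): 718725 = 37·19425 + 0 → 19425
gcd(19425, 240825): 240825 = 12·19425 + 7725; 19425 = 2·7725 + 3975; 7725 = 1·3975 + 3750; 3975 = 1·3750 + 225; 3750 = 16·225 + 150; 225 = 1·150 + 75; 150 = 2·75 + 0 → 75
gcd(75, 2175): 2175 = 29·75 + 0 → 75

75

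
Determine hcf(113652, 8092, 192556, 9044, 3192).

113652 = 2² · 3² · 7 · 11 · 41; 8092 = 2² · 7 · 17²; 192556 = 2² · 7 · 13 · 23²; 9044 = 2² · 7 · 17 · 19; 3192 = 2³ · 3 · 7 · 19
gcd takes min exponent of each prime: 2² · 7 = 28

28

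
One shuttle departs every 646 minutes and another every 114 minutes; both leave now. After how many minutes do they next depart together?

646 = 2 · 17 · 19; 114 = 2 · 3 · 19
max exponents: 2 · 3 · 17 · 19 = 1938

1938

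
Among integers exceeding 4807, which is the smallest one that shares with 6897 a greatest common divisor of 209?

5225

gcd(k, 6897) = 209 forces 209 | k; write k = 209s. Then gcd(209s, 209·33) = 209·gcd(s, 33), so need gcd(s, 33) = 1.
209s > 4807 gives s ≥ 24. The least s ≥ 24 coprime to 33 is 25, so k = 209·25 = 5225.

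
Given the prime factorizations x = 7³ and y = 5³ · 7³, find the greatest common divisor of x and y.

343

min exponent per shared prime: 7³ = 343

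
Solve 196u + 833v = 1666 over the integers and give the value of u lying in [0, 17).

0

gcd(196, 833) = 49 (Euclid: 833 = 4·196 + 49; 196 = 4·49 + 0), and 49 | 1666.
Extended Euclid: 196·(-4) + 833·(1) = 49. Scale by 34: u₀ = -136.
General solution u = u₀ + 17t; reducing mod 17 gives u = 0 (and v = 2).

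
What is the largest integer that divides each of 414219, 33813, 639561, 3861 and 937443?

39

gcd(414219, 33813): 414219 = 12·33813 + 8463; 33813 = 3·8463 + 8424; 8463 = 1·8424 + 39; 8424 = 216·39 + 0 → 39
gcd(39, 639561): 639561 = 16399·39 + 0 → 39
gcd(39, 3861): 3861 = 99·39 + 0 → 39
gcd(39, 937443): 937443 = 24037·39 + 0 → 39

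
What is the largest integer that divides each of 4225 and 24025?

25

4225 = 5² · 13²
24025 = 5² · 31²
Common: 5² = 25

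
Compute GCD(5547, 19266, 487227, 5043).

gcd(5547, 19266): 19266 = 3·5547 + 2625; 5547 = 2·2625 + 297; 2625 = 8·297 + 249; 297 = 1·249 + 48; 249 = 5·48 + 9; 48 = 5·9 + 3; 9 = 3·3 + 0 → 3
gcd(3, 487227): 487227 = 162409·3 + 0 → 3
gcd(3, 5043): 5043 = 1681·3 + 0 → 3

3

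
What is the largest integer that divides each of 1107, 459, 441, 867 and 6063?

gcd(1107, 459): 1107 = 2·459 + 189; 459 = 2·189 + 81; 189 = 2·81 + 27; 81 = 3·27 + 0 → 27
gcd(27, 441): 441 = 16·27 + 9; 27 = 3·9 + 0 → 9
gcd(9, 867): 867 = 96·9 + 3; 9 = 3·3 + 0 → 3
gcd(3, 6063): 6063 = 2021·3 + 0 → 3

3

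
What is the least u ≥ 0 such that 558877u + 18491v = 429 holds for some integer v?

174

Euclid: 558877 = 30·18491 + 4147; 18491 = 4·4147 + 1903; 4147 = 2·1903 + 341; 1903 = 5·341 + 198; 341 = 1·198 + 143; 198 = 1·143 + 55; 143 = 2·55 + 33; 55 = 1·33 + 22; 33 = 1·22 + 11; 22 = 2·11 + 0 → gcd = 11; 429 = 11·39.
Back-substitution yields 558877·(651) + 18491·(-19676) = 11, so one solution is u = 651·39 = 25389, v = -19676·39 = -767364.
Solutions in u differ by 18491/11 = 1681; the one in [0, 1681) is 25389 mod 1681 = 174.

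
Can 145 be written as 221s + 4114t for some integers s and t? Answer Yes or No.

No

gcd(221, 4114): 4114 = 18·221 + 136; 221 = 1·136 + 85; 136 = 1·85 + 51; 85 = 1·51 + 34; 51 = 1·34 + 17; 34 = 2·17 + 0 → 17
17 does not divide 145, so a solution does not exist.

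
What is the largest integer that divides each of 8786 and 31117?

1

Euclid: 31117 = 3·8786 + 4759; 8786 = 1·4759 + 4027; 4759 = 1·4027 + 732; 4027 = 5·732 + 367; 732 = 1·367 + 365; 367 = 1·365 + 2; 365 = 182·2 + 1; 2 = 2·1 + 0. Last nonzero remainder: 1.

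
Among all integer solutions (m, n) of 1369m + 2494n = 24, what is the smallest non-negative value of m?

gcd(1369, 2494) = 1 (Euclid: 2494 = 1·1369 + 1125; 1369 = 1·1125 + 244; 1125 = 4·244 + 149; 244 = 1·149 + 95; 149 = 1·95 + 54; 95 = 1·54 + 41; 54 = 1·41 + 13; 41 = 3·13 + 2; 13 = 6·2 + 1; 2 = 2·1 + 0), and 1 | 24.
Extended Euclid: 1369·(-1155) + 2494·(634) = 1. Scale by 24: m₀ = -27720.
General solution m = m₀ + 2494t; reducing mod 2494 gives m = 2208 (and n = -1212).

2208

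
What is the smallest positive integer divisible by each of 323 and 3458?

323 = 17 · 19; 3458 = 2 · 7 · 13 · 19
max exponents: 2 · 7 · 13 · 17 · 19 = 58786

58786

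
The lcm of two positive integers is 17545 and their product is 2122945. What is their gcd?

121

gcd·lcm = product, so gcd = 2122945/17545 = 121.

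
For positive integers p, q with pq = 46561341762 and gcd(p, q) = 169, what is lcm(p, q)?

gcd·lcm = product, so lcm = 46561341762/169 = 275510898.

275510898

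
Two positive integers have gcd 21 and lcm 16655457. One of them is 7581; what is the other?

a·b = gcd·lcm = 21·16655457 = 349764597, so b = 349764597/7581 = 46137.

46137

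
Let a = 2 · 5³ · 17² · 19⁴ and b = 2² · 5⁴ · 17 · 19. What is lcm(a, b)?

94156922500

max exponent per prime: 2² · 5⁴ · 17² · 19⁴ = 94156922500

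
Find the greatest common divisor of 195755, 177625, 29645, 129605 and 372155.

245

gcd(195755, 177625): 195755 = 1·177625 + 18130; 177625 = 9·18130 + 14455; 18130 = 1·14455 + 3675; 14455 = 3·3675 + 3430; 3675 = 1·3430 + 245; 3430 = 14·245 + 0 → 245
gcd(245, 29645): 29645 = 121·245 + 0 → 245
gcd(245, 129605): 129605 = 529·245 + 0 → 245
gcd(245, 372155): 372155 = 1519·245 + 0 → 245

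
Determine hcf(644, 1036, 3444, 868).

644 = 2² · 7 · 23; 1036 = 2² · 7 · 37; 3444 = 2² · 3 · 7 · 41; 868 = 2² · 7 · 31
gcd takes min exponent of each prime: 2² · 7 = 28

28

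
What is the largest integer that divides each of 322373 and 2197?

Euclid: 322373 = 146·2197 + 1611; 2197 = 1·1611 + 586; 1611 = 2·586 + 439; 586 = 1·439 + 147; 439 = 2·147 + 145; 147 = 1·145 + 2; 145 = 72·2 + 1; 2 = 2·1 + 0. Last nonzero remainder: 1.

1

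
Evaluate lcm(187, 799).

gcd first: 799 = 4·187 + 51; 187 = 3·51 + 34; 51 = 1·34 + 17; 34 = 2·17 + 0 → gcd = 17
lcm = 187·799/gcd = 149413/17 = 8789

8789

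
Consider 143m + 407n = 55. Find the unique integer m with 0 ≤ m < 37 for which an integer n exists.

gcd(143, 407) = 11 (Euclid: 407 = 2·143 + 121; 143 = 1·121 + 22; 121 = 5·22 + 11; 22 = 2·11 + 0), and 11 | 55.
Extended Euclid: 143·(-17) + 407·(6) = 11. Scale by 5: m₀ = -85.
General solution m = m₀ + 37t; reducing mod 37 gives m = 26 (and n = -9).

26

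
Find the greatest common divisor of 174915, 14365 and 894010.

gcd(174915, 14365): 174915 = 12·14365 + 2535; 14365 = 5·2535 + 1690; 2535 = 1·1690 + 845; 1690 = 2·845 + 0 → 845
gcd(845, 894010): 894010 = 1058·845 + 0 → 845

845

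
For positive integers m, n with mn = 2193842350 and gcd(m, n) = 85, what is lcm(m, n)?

25809910

Since gcd(m,n)·lcm(m,n) = mn, lcm = 2193842350/85 = 25809910.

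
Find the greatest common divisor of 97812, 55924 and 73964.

gcd(97812, 55924): 97812 = 1·55924 + 41888; 55924 = 1·41888 + 14036; 41888 = 2·14036 + 13816; 14036 = 1·13816 + 220; 13816 = 62·220 + 176; 220 = 1·176 + 44; 176 = 4·44 + 0 → 44
gcd(44, 73964): 73964 = 1681·44 + 0 → 44

44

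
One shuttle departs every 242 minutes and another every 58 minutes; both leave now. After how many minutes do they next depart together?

gcd first: 242 = 4·58 + 10; 58 = 5·10 + 8; 10 = 1·8 + 2; 8 = 4·2 + 0 → gcd = 2
lcm = 242·58/gcd = 14036/2 = 7018

7018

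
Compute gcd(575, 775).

25

575 = 5² · 23
775 = 5² · 31
Common: 5² = 25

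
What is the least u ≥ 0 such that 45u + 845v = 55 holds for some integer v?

20

Reduce mod 845: 45u ≡ 55 (mod 845). With g = gcd(45, 845) = 5 dividing 55, divide through: 9u ≡ 11 (mod 169).
Since gcd(9, 169) = 1, u ≡ 11·(9)⁻¹ ≡ 20 (mod 169). Smallest non-negative: 20.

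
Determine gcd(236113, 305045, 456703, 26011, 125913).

gcd(236113, 305045): 305045 = 1·236113 + 68932; 236113 = 3·68932 + 29317; 68932 = 2·29317 + 10298; 29317 = 2·10298 + 8721; 10298 = 1·8721 + 1577; 8721 = 5·1577 + 836; 1577 = 1·836 + 741; 836 = 1·741 + 95; 741 = 7·95 + 76; 95 = 1·76 + 19; 76 = 4·19 + 0 → 19
gcd(19, 456703): 456703 = 24037·19 + 0 → 19
gcd(19, 26011): 26011 = 1369·19 + 0 → 19
gcd(19, 125913): 125913 = 6627·19 + 0 → 19

19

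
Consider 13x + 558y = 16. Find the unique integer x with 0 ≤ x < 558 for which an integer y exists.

130

gcd(13, 558) = 1 (Euclid: 558 = 42·13 + 12; 13 = 1·12 + 1; 12 = 12·1 + 0), and 1 | 16.
Extended Euclid: 13·(43) + 558·(-1) = 1. Scale by 16: x₀ = 688.
General solution x = x₀ + 558t; reducing mod 558 gives x = 130 (and y = -3).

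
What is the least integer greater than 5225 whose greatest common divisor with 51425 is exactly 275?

5500

Multiples of 275 above 5225: 275·20, 275·21, … . Need the cofactor coprime to 51425/275 = 187.
Checking s = 20, 21, … the first with gcd(s, 187) = 1 is s = 20, giving 5500.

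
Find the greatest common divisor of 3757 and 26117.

13

3757 = 13 · 17²
26117 = 7² · 13 · 41
Common: 13 = 13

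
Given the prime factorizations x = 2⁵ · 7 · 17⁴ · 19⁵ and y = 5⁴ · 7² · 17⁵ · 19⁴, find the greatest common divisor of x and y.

min exponent per shared prime: 7 · 17⁴ · 19⁴ = 76191781687

76191781687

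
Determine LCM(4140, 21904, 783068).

lcm(4140, 21904) = 4140·21904/gcd = 90682560/4 = 22670640
lcm(22670640, 783068) = 22670640·783068/gcd = 17752652723520/5476 = 3241901520

3241901520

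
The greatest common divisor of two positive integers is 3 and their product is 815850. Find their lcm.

Since gcd(a,b)·lcm(a,b) = ab, lcm = 815850/3 = 271950.

271950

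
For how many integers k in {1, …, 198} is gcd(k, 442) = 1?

85

442 = 2·13·17. Inclusion–exclusion on these primes:
198 − ⌊198/2⌋ − ⌊198/13⌋ − ⌊198/17⌋ + ⌊198/26⌋ + ⌊198/34⌋ + ⌊198/221⌋ − ⌊198/442⌋ = 85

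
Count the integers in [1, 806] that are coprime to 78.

78 = 2·3·13. Inclusion–exclusion on these primes:
806 − ⌊806/2⌋ − ⌊806/3⌋ − ⌊806/13⌋ + ⌊806/6⌋ + ⌊806/26⌋ + ⌊806/39⌋ − ⌊806/78⌋ = 248

248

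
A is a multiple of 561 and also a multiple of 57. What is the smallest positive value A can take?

10659

561 = 3 · 11 · 17; 57 = 3 · 19
max exponents: 3 · 11 · 17 · 19 = 10659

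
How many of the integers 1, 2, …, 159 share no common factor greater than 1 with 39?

98

39 = 3·13. Inclusion–exclusion on these primes:
159 − ⌊159/3⌋ − ⌊159/13⌋ + ⌊159/39⌋ = 98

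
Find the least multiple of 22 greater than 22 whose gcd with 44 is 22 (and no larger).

66

44 = 22·2. Any k with gcd(k, 44) = 22 is a multiple of 22, say 22s, with s coprime to 2.
Need s > 22/22, so s ≥ 2. First s ≥ 2 with gcd(s, 2) = 1 is s = 3. Thus k = 22·3 = 66.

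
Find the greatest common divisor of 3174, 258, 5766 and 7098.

gcd(3174, 258): 3174 = 12·258 + 78; 258 = 3·78 + 24; 78 = 3·24 + 6; 24 = 4·6 + 0 → 6
gcd(6, 5766): 5766 = 961·6 + 0 → 6
gcd(6, 7098): 7098 = 1183·6 + 0 → 6

6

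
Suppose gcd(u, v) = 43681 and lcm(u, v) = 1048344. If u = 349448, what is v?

131043

u·v = gcd·lcm = 43681·1048344 = 45792714264, so v = 45792714264/349448 = 131043.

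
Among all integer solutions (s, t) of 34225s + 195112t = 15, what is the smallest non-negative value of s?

19839

gcd(34225, 195112) = 1 (Euclid: 195112 = 5·34225 + 23987; 34225 = 1·23987 + 10238; 23987 = 2·10238 + 3511; 10238 = 2·3511 + 3216; 3511 = 1·3216 + 295; 3216 = 10·295 + 266; 295 = 1·266 + 29; 266 = 9·29 + 5; 29 = 5·5 + 4; 5 = 1·4 + 1; 4 = 4·1 + 0), and 1 | 15.
Extended Euclid: 34225·(40345) + 195112·(-7077) = 1. Scale by 15: s₀ = 605175.
General solution s = s₀ + 195112k; reducing mod 195112 gives s = 19839 (and t = -3480).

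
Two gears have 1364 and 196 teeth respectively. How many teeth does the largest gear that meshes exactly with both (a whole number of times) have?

Euclid: 1364 = 6·196 + 188; 196 = 1·188 + 8; 188 = 23·8 + 4; 8 = 2·4 + 0. Last nonzero remainder: 4.

4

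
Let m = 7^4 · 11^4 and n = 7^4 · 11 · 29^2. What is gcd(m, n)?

26411

min exponent per shared prime: 7^4 · 11 = 26411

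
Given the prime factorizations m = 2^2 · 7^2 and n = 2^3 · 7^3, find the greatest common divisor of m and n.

min exponent per shared prime: 2^2 · 7^2 = 196

196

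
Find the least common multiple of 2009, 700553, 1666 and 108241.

126896769314

2009 = 7² · 41; 700553 = 7² · 17 · 29²; 1666 = 2 · 7² · 17; 108241 = 7² · 47²
lcm takes max exponent of each prime: 2 · 7² · 17 · 29² · 41 · 47² = 126896769314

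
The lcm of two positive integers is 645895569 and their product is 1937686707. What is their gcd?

From gcd × lcm = mn: gcd = 1937686707 / 645895569 = 3.

3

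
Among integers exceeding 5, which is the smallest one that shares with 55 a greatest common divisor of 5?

10

55 = 5·11. Any t with gcd(t, 55) = 5 is a multiple of 5, say 5s, with s coprime to 11.
Need s > 5/5, so s ≥ 2. First s ≥ 2 with gcd(s, 11) = 1 is s = 2. Thus t = 5·2 = 10.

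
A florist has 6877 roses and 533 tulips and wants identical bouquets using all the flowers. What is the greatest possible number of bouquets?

13

6877 = 13 · 23²
533 = 13 · 41
Common: 13 = 13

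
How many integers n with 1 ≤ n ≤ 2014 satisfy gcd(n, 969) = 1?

969 = 3·17·19. Inclusion–exclusion on these primes:
2014 − ⌊2014/3⌋ − ⌊2014/17⌋ − ⌊2014/19⌋ + ⌊2014/51⌋ + ⌊2014/57⌋ + ⌊2014/323⌋ − ⌊2014/969⌋ = 1197

1197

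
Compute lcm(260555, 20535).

260555 = 5 · 31 · 41²; 20535 = 3 · 5 · 37²
max exponents: 3 · 5 · 31 · 37² · 41² = 1070099385

1070099385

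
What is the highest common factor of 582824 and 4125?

Euclid: 582824 = 141·4125 + 1199; 4125 = 3·1199 + 528; 1199 = 2·528 + 143; 528 = 3·143 + 99; 143 = 1·99 + 44; 99 = 2·44 + 11; 44 = 4·11 + 0. Last nonzero remainder: 11.

11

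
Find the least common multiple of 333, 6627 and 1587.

389130813

333 = 3² · 37; 6627 = 3 · 47²; 1587 = 3 · 23²
lcm takes max exponent of each prime: 3² · 23² · 37 · 47² = 389130813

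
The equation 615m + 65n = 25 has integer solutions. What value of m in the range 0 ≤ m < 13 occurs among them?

3

Reduce mod 65: 615m ≡ 25 (mod 65). With g = gcd(615, 65) = 5 dividing 25, divide through: 123m ≡ 5 (mod 13).
Since gcd(123, 13) = 1, m ≡ 5·(123)⁻¹ ≡ 3 (mod 13). Smallest non-negative: 3.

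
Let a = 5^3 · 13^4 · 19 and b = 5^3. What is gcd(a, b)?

min exponent per shared prime: 5^3 = 125

125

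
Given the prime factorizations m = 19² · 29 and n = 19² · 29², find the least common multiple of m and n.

303601

max exponent per prime: 19² · 29² = 303601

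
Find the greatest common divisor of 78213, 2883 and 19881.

gcd(78213, 2883): 78213 = 27·2883 + 372; 2883 = 7·372 + 279; 372 = 1·279 + 93; 279 = 3·93 + 0 → 93
gcd(93, 19881): 19881 = 213·93 + 72; 93 = 1·72 + 21; 72 = 3·21 + 9; 21 = 2·9 + 3; 9 = 3·3 + 0 → 3

3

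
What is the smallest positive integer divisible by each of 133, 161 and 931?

lcm(133, 161) = 133·161/gcd = 21413/7 = 3059
lcm(3059, 931) = 3059·931/gcd = 2847929/133 = 21413

21413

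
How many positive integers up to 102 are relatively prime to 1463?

75

1463 = 7·11·19. Inclusion–exclusion on these primes:
102 − ⌊102/7⌋ − ⌊102/11⌋ − ⌊102/19⌋ + ⌊102/77⌋ + ⌊102/133⌋ + ⌊102/209⌋ − ⌊102/1463⌋ = 75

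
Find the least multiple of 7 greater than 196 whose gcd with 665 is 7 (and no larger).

665 = 7·95. Any m with gcd(m, 665) = 7 is a multiple of 7, say 7s, with s coprime to 95.
Need s > 196/7, so s ≥ 29. First s ≥ 29 with gcd(s, 95) = 1 is s = 29. Thus m = 7·29 = 203.

203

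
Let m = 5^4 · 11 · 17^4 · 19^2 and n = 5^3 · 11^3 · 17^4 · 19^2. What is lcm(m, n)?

max exponent per prime: 5^4 · 11^3 · 17^4 · 19^2 = 25081930506875

25081930506875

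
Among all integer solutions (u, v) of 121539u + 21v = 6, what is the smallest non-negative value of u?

4

gcd(121539, 21) = 3 (Euclid: 121539 = 5787·21 + 12; 21 = 1·12 + 9; 12 = 1·9 + 3; 9 = 3·3 + 0), and 3 | 6.
Extended Euclid: 121539·(2) + 21·(-11575) = 3. Scale by 2: u₀ = 4.
General solution u = u₀ + 7t; reducing mod 7 gives u = 4 (and v = -23150).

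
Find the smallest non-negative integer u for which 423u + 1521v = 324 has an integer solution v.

Euclid: 1521 = 3·423 + 252; 423 = 1·252 + 171; 252 = 1·171 + 81; 171 = 2·81 + 9; 81 = 9·9 + 0 → gcd = 9; 324 = 9·36.
Back-substitution yields 423·(18) + 1521·(-5) = 9, so one solution is u = 18·36 = 648, v = -5·36 = -180.
Solutions in u differ by 1521/9 = 169; the one in [0, 169) is 648 mod 169 = 141.

141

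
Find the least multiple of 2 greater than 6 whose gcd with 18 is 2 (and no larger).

gcd(k, 18) = 2 forces 2 | k; write k = 2s. Then gcd(2s, 2·9) = 2·gcd(s, 9), so need gcd(s, 9) = 1.
2s > 6 gives s ≥ 4. The least s ≥ 4 coprime to 9 is 4, so k = 2·4 = 8.

8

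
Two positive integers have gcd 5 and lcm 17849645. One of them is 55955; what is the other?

m·n = gcd·lcm = 5·17849645 = 89248225, so n = 89248225/55955 = 1595.

1595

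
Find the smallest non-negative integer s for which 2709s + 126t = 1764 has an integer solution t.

Reduce mod 126: 2709s ≡ 1764 (mod 126). With g = gcd(2709, 126) = 63 dividing 1764, divide through: 43s ≡ 28 (mod 2).
Since gcd(43, 2) = 1, s ≡ 28·(43)⁻¹ ≡ 0 (mod 2). Smallest non-negative: 0.

0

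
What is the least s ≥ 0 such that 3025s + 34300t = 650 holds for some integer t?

Reduce mod 34300: 3025s ≡ 650 (mod 34300). With g = gcd(3025, 34300) = 25 dividing 650, divide through: 121s ≡ 26 (mod 1372).
Since gcd(121, 1372) = 1, s ≡ 26·(121)⁻¹ ≡ 930 (mod 1372). Smallest non-negative: 930.

930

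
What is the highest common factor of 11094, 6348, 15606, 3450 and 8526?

6

11094 = 2 · 3 · 43²; 6348 = 2² · 3 · 23²; 15606 = 2 · 3³ · 17²; 3450 = 2 · 3 · 5² · 23; 8526 = 2 · 3 · 7² · 29
gcd takes min exponent of each prime: 2 · 3 = 6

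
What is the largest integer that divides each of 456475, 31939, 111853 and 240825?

gcd(456475, 31939): 456475 = 14·31939 + 9329; 31939 = 3·9329 + 3952; 9329 = 2·3952 + 1425; 3952 = 2·1425 + 1102; 1425 = 1·1102 + 323; 1102 = 3·323 + 133; 323 = 2·133 + 57; 133 = 2·57 + 19; 57 = 3·19 + 0 → 19
gcd(19, 111853): 111853 = 5887·19 + 0 → 19
gcd(19, 240825): 240825 = 12675·19 + 0 → 19

19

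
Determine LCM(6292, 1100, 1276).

6292 = 2² · 11² · 13; 1100 = 2² · 5² · 11; 1276 = 2² · 11 · 29
lcm takes max exponent of each prime: 2² · 5² · 11² · 13 · 29 = 4561700

4561700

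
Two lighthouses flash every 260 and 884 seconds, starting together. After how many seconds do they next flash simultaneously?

4420

260 = 2² · 5 · 13; 884 = 2² · 13 · 17
max exponents: 2² · 5 · 13 · 17 = 4420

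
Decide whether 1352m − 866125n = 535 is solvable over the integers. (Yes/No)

No

By Bézout, 1352m − 866125n = 535 has integer solutions iff gcd(1352, 866125) | 535.
Euclid: 866125 = 640·1352 + 845; 1352 = 1·845 + 507; 845 = 1·507 + 338; 507 = 1·338 + 169; 338 = 2·169 + 0. gcd = 169; 535 mod 169 = 28. No.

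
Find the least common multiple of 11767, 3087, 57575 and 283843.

11767 = 7 · 41²; 3087 = 3² · 7³; 57575 = 5² · 7² · 47; 283843 = 7 · 23 · 41 · 43
lcm takes max exponent of each prime: 3² · 5² · 7³ · 23 · 41² · 43 · 47 = 6030294207525

6030294207525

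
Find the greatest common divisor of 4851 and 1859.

11

Euclid: 4851 = 2·1859 + 1133; 1859 = 1·1133 + 726; 1133 = 1·726 + 407; 726 = 1·407 + 319; 407 = 1·319 + 88; 319 = 3·88 + 55; 88 = 1·55 + 33; 55 = 1·33 + 22; 33 = 1·22 + 11; 22 = 2·11 + 0. Last nonzero remainder: 11.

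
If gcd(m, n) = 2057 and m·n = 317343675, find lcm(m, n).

gcd·lcm = product, so lcm = 317343675/2057 = 154275.

154275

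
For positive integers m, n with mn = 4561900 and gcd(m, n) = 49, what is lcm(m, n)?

93100

For any two positive integers, gcd × lcm equals their product. Hence lcm = 4561900 / 49 = 93100.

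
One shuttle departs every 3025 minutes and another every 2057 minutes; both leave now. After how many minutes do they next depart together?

51425

3025 = 5² · 11²; 2057 = 11² · 17
max exponents: 5² · 11² · 17 = 51425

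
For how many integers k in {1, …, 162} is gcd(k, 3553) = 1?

131

3553 = 11·17·19. Inclusion–exclusion on these primes:
162 − ⌊162/11⌋ − ⌊162/17⌋ − ⌊162/19⌋ + ⌊162/187⌋ + ⌊162/209⌋ + ⌊162/323⌋ − ⌊162/3553⌋ = 131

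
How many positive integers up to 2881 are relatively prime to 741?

741 = 3·13·19. Inclusion–exclusion on these primes:
2881 − ⌊2881/3⌋ − ⌊2881/13⌋ − ⌊2881/19⌋ + ⌊2881/39⌋ + ⌊2881/57⌋ + ⌊2881/247⌋ − ⌊2881/741⌋ = 1680

1680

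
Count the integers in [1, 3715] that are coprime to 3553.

Prime factors of 3553: 11, 17, 19. Count integers ≤ 3715 divisible by none of them.
By inclusion–exclusion: 3715 − ⌊3715/11⌋ − ⌊3715/17⌋ − ⌊3715/19⌋ + ⌊3715/187⌋ + ⌊3715/209⌋ + ⌊3715/323⌋ − ⌊3715/3553⌋ = 3011.

3011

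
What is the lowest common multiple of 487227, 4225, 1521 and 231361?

50026032225

lcm(487227, 4225) = 487227·4225/gcd = 2058534075/169 = 12180675
lcm(12180675, 1521) = 12180675·1521/gcd = 18526806675/507 = 36542025
lcm(36542025, 231361) = 36542025·231361/gcd = 8454399446025/169 = 50026032225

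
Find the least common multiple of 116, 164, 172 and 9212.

470981924

lcm(116, 164) = 116·164/gcd = 19024/4 = 4756
lcm(4756, 172) = 4756·172/gcd = 818032/4 = 204508
lcm(204508, 9212) = 204508·9212/gcd = 1883927696/4 = 470981924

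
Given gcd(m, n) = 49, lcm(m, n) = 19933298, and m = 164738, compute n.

5929

m·n = gcd·lcm = 49·19933298 = 976731602, so n = 976731602/164738 = 5929.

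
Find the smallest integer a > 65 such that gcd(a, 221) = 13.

Multiples of 13 above 65: 13·6, 13·7, … . Need the cofactor coprime to 221/13 = 17.
Checking s = 6, 7, … the first with gcd(s, 17) = 1 is s = 6, giving 78.

78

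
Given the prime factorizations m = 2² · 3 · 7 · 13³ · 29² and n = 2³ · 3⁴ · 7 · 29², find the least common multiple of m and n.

8381062872

max exponent per prime: 2³ · 3⁴ · 7 · 13³ · 29² = 8381062872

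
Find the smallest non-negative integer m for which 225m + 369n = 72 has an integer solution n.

gcd(225, 369) = 9 (Euclid: 369 = 1·225 + 144; 225 = 1·144 + 81; 144 = 1·81 + 63; 81 = 1·63 + 18; 63 = 3·18 + 9; 18 = 2·9 + 0), and 9 | 72.
Extended Euclid: 225·(-18) + 369·(11) = 9. Scale by 8: m₀ = -144.
General solution m = m₀ + 41t; reducing mod 41 gives m = 20 (and n = -12).

20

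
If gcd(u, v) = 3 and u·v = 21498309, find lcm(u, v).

7166103

gcd·lcm = product, so lcm = 21498309/3 = 7166103.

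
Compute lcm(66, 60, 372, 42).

66 = 2 · 3 · 11; 60 = 2² · 3 · 5; 372 = 2² · 3 · 31; 42 = 2 · 3 · 7
lcm takes max exponent of each prime: 2² · 3 · 5 · 7 · 11 · 31 = 143220

143220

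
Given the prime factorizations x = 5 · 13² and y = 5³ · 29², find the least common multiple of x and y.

max exponent per prime: 5³ · 13² · 29² = 17766125

17766125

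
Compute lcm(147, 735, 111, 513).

147 = 3 · 7²; 735 = 3 · 5 · 7²; 111 = 3 · 37; 513 = 3³ · 19
lcm takes max exponent of each prime: 3³ · 5 · 7² · 19 · 37 = 4650345

4650345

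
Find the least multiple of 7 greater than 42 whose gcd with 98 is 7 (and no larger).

63

98 = 7·14. Any m with gcd(m, 98) = 7 is a multiple of 7, say 7s, with s coprime to 14.
Need s > 42/7, so s ≥ 7. First s ≥ 7 with gcd(s, 14) = 1 is s = 9. Thus m = 7·9 = 63.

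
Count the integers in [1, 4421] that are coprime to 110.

Prime factors of 110: 2, 5, 11. Count integers ≤ 4421 divisible by none of them.
By inclusion–exclusion: 4421 − ⌊4421/2⌋ − ⌊4421/5⌋ − ⌊4421/11⌋ + ⌊4421/10⌋ + ⌊4421/22⌋ + ⌊4421/55⌋ − ⌊4421/110⌋ = 1608.

1608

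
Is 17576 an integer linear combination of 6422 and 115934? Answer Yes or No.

Yes

gcd(6422, 115934): 115934 = 18·6422 + 338; 6422 = 19·338 + 0 → 338
338 divides 17576, so a solution exists.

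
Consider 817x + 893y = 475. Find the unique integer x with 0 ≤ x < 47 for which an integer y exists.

Reduce mod 893: 817x ≡ 475 (mod 893). With g = gcd(817, 893) = 19 dividing 475, divide through: 43x ≡ 25 (mod 47).
Since gcd(43, 47) = 1, x ≡ 25·(43)⁻¹ ≡ 29 (mod 47). Smallest non-negative: 29.

29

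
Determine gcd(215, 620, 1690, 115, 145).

5

215 = 5 · 43; 620 = 2² · 5 · 31; 1690 = 2 · 5 · 13²; 115 = 5 · 23; 145 = 5 · 29
gcd takes min exponent of each prime: 5 = 5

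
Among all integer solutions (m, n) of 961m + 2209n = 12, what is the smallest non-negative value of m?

gcd(961, 2209) = 1 (Euclid: 2209 = 2·961 + 287; 961 = 3·287 + 100; 287 = 2·100 + 87; 100 = 1·87 + 13; 87 = 6·13 + 9; 13 = 1·9 + 4; 9 = 2·4 + 1; 4 = 4·1 + 0), and 1 | 12.
Extended Euclid: 961·(-508) + 2209·(221) = 1. Scale by 12: m₀ = -6096.
General solution m = m₀ + 2209t; reducing mod 2209 gives m = 531 (and n = -231).

531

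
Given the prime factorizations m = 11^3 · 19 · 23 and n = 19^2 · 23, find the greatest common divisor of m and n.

min exponent per shared prime: 19 · 23 = 437

437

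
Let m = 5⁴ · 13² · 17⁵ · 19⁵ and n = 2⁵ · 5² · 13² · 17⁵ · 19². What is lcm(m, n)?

11883087962709340000

max exponent per prime: 2⁵ · 5⁴ · 13² · 17⁵ · 19⁵ = 11883087962709340000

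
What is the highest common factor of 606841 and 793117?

361

Euclid: 793117 = 1·606841 + 186276; 606841 = 3·186276 + 48013; 186276 = 3·48013 + 42237; 48013 = 1·42237 + 5776; 42237 = 7·5776 + 1805; 5776 = 3·1805 + 361; 1805 = 5·361 + 0. Last nonzero remainder: 361.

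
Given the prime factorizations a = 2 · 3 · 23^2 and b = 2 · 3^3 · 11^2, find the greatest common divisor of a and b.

6

min exponent per shared prime: 2 · 3 = 6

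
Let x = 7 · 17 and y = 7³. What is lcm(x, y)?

max exponent per prime: 7³ · 17 = 5831

5831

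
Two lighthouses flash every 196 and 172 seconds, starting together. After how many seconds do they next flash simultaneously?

8428

196 = 2² · 7²; 172 = 2² · 43
max exponents: 2² · 7² · 43 = 8428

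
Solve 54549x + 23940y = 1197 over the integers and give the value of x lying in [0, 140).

133

Reduce mod 23940: 54549x ≡ 1197 (mod 23940). With g = gcd(54549, 23940) = 171 dividing 1197, divide through: 319x ≡ 7 (mod 140).
Since gcd(319, 140) = 1, x ≡ 7·(319)⁻¹ ≡ 133 (mod 140). Smallest non-negative: 133.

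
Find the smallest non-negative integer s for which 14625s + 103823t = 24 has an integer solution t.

Reduce mod 103823: 14625s ≡ 24 (mod 103823). With g = gcd(14625, 103823) = 1 dividing 24, divide through: 14625s ≡ 24 (mod 103823).
Since gcd(14625, 103823) = 1, s ≡ 24·(14625)⁻¹ ≡ 8604 (mod 103823). Smallest non-negative: 8604.

8604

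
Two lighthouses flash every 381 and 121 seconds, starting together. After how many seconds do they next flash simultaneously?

gcd first: 381 = 3·121 + 18; 121 = 6·18 + 13; 18 = 1·13 + 5; 13 = 2·5 + 3; 5 = 1·3 + 2; 3 = 1·2 + 1; 2 = 2·1 + 0 → gcd = 1
lcm = 381·121/gcd = 46101/1 = 46101

46101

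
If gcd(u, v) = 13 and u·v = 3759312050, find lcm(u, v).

289177850

Since gcd(u,v)·lcm(u,v) = uv, lcm = 3759312050/13 = 289177850.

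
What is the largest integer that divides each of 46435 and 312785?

5

46435 = 5 · 37 · 251
312785 = 5 · 11³ · 47
Common: 5 = 5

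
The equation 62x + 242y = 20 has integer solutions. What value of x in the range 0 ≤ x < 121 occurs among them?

94

Euclid: 242 = 3·62 + 56; 62 = 1·56 + 6; 56 = 9·6 + 2; 6 = 3·2 + 0 → gcd = 2; 20 = 2·10.
Back-substitution yields 62·(-39) + 242·(10) = 2, so one solution is x = -39·10 = -390, y = 10·10 = 100.
Solutions in x differ by 242/2 = 121; the one in [0, 121) is -390 mod 121 = 94.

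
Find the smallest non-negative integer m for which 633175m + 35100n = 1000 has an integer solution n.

Euclid: 633175 = 18·35100 + 1375; 35100 = 25·1375 + 725; 1375 = 1·725 + 650; 725 = 1·650 + 75; 650 = 8·75 + 50; 75 = 1·50 + 25; 50 = 2·25 + 0 → gcd = 25; 1000 = 25·40.
Back-substitution yields 633175·(-485) + 35100·(8749) = 25, so one solution is m = -485·40 = -19400, n = 8749·40 = 349960.
Solutions in m differ by 35100/25 = 1404; the one in [0, 1404) is -19400 mod 1404 = 256.

256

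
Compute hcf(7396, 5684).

7396 = 2² · 43²
5684 = 2² · 7² · 29
Common: 2² = 4

4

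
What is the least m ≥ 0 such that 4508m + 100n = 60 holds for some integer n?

Euclid: 4508 = 45·100 + 8; 100 = 12·8 + 4; 8 = 2·4 + 0 → gcd = 4; 60 = 4·15.
Back-substitution yields 4508·(-12) + 100·(541) = 4, so one solution is m = -12·15 = -180, n = 541·15 = 8115.
Solutions in m differ by 100/4 = 25; the one in [0, 25) is -180 mod 25 = 20.

20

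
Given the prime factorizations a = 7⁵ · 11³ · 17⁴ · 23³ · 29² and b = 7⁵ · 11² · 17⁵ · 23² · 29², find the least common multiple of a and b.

325006739104312739243

max exponent per prime: 7⁵ · 11³ · 17⁵ · 23³ · 29² = 325006739104312739243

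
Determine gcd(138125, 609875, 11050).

425

138125 = 5⁴ · 13 · 17; 609875 = 5³ · 7 · 17 · 41; 11050 = 2 · 5² · 13 · 17
gcd takes min exponent of each prime: 5² · 17 = 425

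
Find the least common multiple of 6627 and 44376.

98026584

gcd first: 44376 = 6·6627 + 4614; 6627 = 1·4614 + 2013; 4614 = 2·2013 + 588; 2013 = 3·588 + 249; 588 = 2·249 + 90; 249 = 2·90 + 69; 90 = 1·69 + 21; 69 = 3·21 + 6; 21 = 3·6 + 3; 6 = 2·3 + 0 → gcd = 3
lcm = 6627·44376/gcd = 294079752/3 = 98026584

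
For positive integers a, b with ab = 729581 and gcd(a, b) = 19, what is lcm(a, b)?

Since gcd(a,b)·lcm(a,b) = ab, lcm = 729581/19 = 38399.

38399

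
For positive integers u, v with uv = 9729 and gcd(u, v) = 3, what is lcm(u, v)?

For any two positive integers, gcd × lcm equals their product. Hence lcm = 9729 / 3 = 3243.

3243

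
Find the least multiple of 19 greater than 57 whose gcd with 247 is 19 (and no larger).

76

Multiples of 19 above 57: 19·4, 19·5, … . Need the cofactor coprime to 247/19 = 13.
Checking s = 4, 5, … the first with gcd(s, 13) = 1 is s = 4, giving 76.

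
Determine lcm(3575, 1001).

25025

gcd first: 3575 = 3·1001 + 572; 1001 = 1·572 + 429; 572 = 1·429 + 143; 429 = 3·143 + 0 → gcd = 143
lcm = 3575·1001/gcd = 3578575/143 = 25025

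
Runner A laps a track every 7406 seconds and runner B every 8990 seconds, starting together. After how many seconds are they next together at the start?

33289970

7406 = 2 · 7 · 23²; 8990 = 2 · 5 · 29 · 31
max exponents: 2 · 5 · 7 · 23² · 29 · 31 = 33289970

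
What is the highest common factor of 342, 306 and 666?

18

gcd(342, 306): 342 = 1·306 + 36; 306 = 8·36 + 18; 36 = 2·18 + 0 → 18
gcd(18, 666): 666 = 37·18 + 0 → 18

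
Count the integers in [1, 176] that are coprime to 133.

143

Prime factors of 133: 7, 19. Count integers ≤ 176 divisible by none of them.
By inclusion–exclusion: 176 − ⌊176/7⌋ − ⌊176/19⌋ + ⌊176/133⌋ = 143.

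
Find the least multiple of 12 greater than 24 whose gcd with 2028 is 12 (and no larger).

Multiples of 12 above 24: 12·3, 12·4, … . Need the cofactor coprime to 2028/12 = 169.
Checking s = 3, 4, … the first with gcd(s, 169) = 1 is s = 3, giving 36.

36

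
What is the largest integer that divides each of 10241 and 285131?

539

Euclid: 285131 = 27·10241 + 8624; 10241 = 1·8624 + 1617; 8624 = 5·1617 + 539; 1617 = 3·539 + 0. Last nonzero remainder: 539.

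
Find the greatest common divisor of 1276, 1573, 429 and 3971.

1276 = 2² · 11 · 29; 1573 = 11² · 13; 429 = 3 · 11 · 13; 3971 = 11 · 19²
gcd takes min exponent of each prime: 11 = 11

11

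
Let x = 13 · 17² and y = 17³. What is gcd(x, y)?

289

min exponent per shared prime: 17² = 289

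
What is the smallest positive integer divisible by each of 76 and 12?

228

gcd first: 76 = 6·12 + 4; 12 = 3·4 + 0 → gcd = 4
lcm = 76·12/gcd = 912/4 = 228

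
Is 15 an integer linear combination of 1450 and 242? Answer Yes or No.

gcd(1450, 242): 1450 = 5·242 + 240; 242 = 1·240 + 2; 240 = 120·2 + 0 → 2
2 does not divide 15, so a solution does not exist.

No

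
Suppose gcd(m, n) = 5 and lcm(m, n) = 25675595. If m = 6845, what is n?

18755

m·n = gcd·lcm = 5·25675595 = 128377975, so n = 128377975/6845 = 18755.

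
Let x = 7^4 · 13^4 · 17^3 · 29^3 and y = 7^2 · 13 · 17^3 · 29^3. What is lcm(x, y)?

max exponent per prime: 7^4 · 13^4 · 17^3 · 29^3 = 8216868318171877

8216868318171877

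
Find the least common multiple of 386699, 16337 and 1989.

lcm(386699, 16337) = 386699·16337/gcd = 6317501563/17 = 371617739
lcm(371617739, 1989) = 371617739·1989/gcd = 739147682871/17 = 43479275463

43479275463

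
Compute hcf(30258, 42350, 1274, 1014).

2

30258 = 2 · 3² · 41²; 42350 = 2 · 5² · 7 · 11²; 1274 = 2 · 7² · 13; 1014 = 2 · 3 · 13²
gcd takes min exponent of each prime: 2 = 2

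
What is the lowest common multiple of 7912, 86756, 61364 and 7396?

7912 = 2³ · 23 · 43; 86756 = 2² · 23² · 41; 61364 = 2² · 23² · 29; 7396 = 2² · 43²
lcm takes max exponent of each prime: 2³ · 23² · 29 · 41 · 43² = 9303886952

9303886952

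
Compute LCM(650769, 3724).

2603076

650769 = 3 · 7² · 19 · 233; 3724 = 2² · 7² · 19
max exponents: 2² · 3 · 7² · 19 · 233 = 2603076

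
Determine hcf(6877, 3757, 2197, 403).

13

gcd(6877, 3757): 6877 = 1·3757 + 3120; 3757 = 1·3120 + 637; 3120 = 4·637 + 572; 637 = 1·572 + 65; 572 = 8·65 + 52; 65 = 1·52 + 13; 52 = 4·13 + 0 → 13
gcd(13, 2197): 2197 = 169·13 + 0 → 13
gcd(13, 403): 403 = 31·13 + 0 → 13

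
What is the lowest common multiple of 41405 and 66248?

331240

gcd first: 66248 = 1·41405 + 24843; 41405 = 1·24843 + 16562; 24843 = 1·16562 + 8281; 16562 = 2·8281 + 0 → gcd = 8281
lcm = 41405·66248/gcd = 2742998440/8281 = 331240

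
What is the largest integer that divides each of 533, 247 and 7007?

13

533 = 13 · 41; 247 = 13 · 19; 7007 = 7² · 11 · 13
gcd takes min exponent of each prime: 13 = 13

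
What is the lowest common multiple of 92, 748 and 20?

86020

92 = 2² · 23; 748 = 2² · 11 · 17; 20 = 2² · 5
lcm takes max exponent of each prime: 2² · 5 · 11 · 17 · 23 = 86020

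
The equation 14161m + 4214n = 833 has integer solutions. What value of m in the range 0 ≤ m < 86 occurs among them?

Euclid: 14161 = 3·4214 + 1519; 4214 = 2·1519 + 1176; 1519 = 1·1176 + 343; 1176 = 3·343 + 147; 343 = 2·147 + 49; 147 = 3·49 + 0 → gcd = 49; 833 = 49·17.
Back-substitution yields 14161·(25) + 4214·(-84) = 49, so one solution is m = 25·17 = 425, n = -84·17 = -1428.
Solutions in m differ by 4214/49 = 86; the one in [0, 86) is 425 mod 86 = 81.

81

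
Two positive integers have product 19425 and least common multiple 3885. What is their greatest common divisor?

gcd·lcm = product, so gcd = 19425/3885 = 5.

5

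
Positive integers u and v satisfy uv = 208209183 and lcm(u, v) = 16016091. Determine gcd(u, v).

13

From gcd × lcm = uv: gcd = 208209183 / 16016091 = 13.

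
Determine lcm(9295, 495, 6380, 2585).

456087060

9295 = 5 · 11 · 13²; 495 = 3² · 5 · 11; 6380 = 2² · 5 · 11 · 29; 2585 = 5 · 11 · 47
lcm takes max exponent of each prime: 2² · 3² · 5 · 11 · 13² · 29 · 47 = 456087060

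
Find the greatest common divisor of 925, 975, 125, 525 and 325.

25

925 = 5² · 37; 975 = 3 · 5² · 13; 125 = 5³; 525 = 3 · 5² · 7; 325 = 5² · 13
gcd takes min exponent of each prime: 5² = 25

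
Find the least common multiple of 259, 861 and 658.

2994558

lcm(259, 861) = 259·861/gcd = 222999/7 = 31857
lcm(31857, 658) = 31857·658/gcd = 20961906/7 = 2994558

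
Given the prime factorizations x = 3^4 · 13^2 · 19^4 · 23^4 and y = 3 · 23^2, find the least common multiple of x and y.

499226317017129

max exponent per prime: 3^4 · 13^2 · 19^4 · 23^4 = 499226317017129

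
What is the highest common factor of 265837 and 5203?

121

Euclid: 265837 = 51·5203 + 484; 5203 = 10·484 + 363; 484 = 1·363 + 121; 363 = 3·121 + 0. Last nonzero remainder: 121.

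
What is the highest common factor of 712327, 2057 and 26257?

gcd(712327, 2057): 712327 = 346·2057 + 605; 2057 = 3·605 + 242; 605 = 2·242 + 121; 242 = 2·121 + 0 → 121
gcd(121, 26257): 26257 = 217·121 + 0 → 121

121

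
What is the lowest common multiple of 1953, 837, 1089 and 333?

lcm(1953, 837) = 1953·837/gcd = 1634661/279 = 5859
lcm(5859, 1089) = 5859·1089/gcd = 6380451/9 = 708939
lcm(708939, 333) = 708939·333/gcd = 236076687/9 = 26230743

26230743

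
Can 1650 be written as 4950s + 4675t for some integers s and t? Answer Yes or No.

gcd(4950, 4675): 4950 = 1·4675 + 275; 4675 = 17·275 + 0 → 275
275 divides 1650, so a solution exists.

Yes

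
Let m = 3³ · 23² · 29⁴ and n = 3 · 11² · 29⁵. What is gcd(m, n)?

2121843

min exponent per shared prime: 3 · 29⁴ = 2121843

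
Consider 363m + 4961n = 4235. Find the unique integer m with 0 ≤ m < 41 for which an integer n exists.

39

Reduce mod 4961: 363m ≡ 4235 (mod 4961). With g = gcd(363, 4961) = 121 dividing 4235, divide through: 3m ≡ 35 (mod 41).
Since gcd(3, 41) = 1, m ≡ 35·(3)⁻¹ ≡ 39 (mod 41). Smallest non-negative: 39.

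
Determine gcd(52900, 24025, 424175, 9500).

52900 = 2² · 5² · 23²; 24025 = 5² · 31²; 424175 = 5² · 19² · 47; 9500 = 2² · 5³ · 19
gcd takes min exponent of each prime: 5² = 25

25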